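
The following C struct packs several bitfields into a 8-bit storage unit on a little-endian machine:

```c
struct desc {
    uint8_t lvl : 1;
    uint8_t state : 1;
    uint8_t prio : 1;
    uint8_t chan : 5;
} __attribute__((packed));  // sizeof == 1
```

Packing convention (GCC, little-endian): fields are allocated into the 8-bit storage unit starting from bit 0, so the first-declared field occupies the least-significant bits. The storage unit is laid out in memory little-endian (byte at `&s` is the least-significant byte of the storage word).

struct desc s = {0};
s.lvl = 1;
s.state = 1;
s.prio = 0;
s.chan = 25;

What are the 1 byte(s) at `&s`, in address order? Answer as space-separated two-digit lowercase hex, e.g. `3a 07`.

lvl (1b) val=1 bits=0x1 at bit 0: 0x01
state (1b) val=1 bits=0x1 at bit 1: 0x03
prio (1b) val=0 bits=0x0 at bit 2: 0x03
chan (5b) val=25 bits=0x19 at bit 3: 0xcb
word = 0xcb → little-endian bytes:
  [0]=0xcb

cb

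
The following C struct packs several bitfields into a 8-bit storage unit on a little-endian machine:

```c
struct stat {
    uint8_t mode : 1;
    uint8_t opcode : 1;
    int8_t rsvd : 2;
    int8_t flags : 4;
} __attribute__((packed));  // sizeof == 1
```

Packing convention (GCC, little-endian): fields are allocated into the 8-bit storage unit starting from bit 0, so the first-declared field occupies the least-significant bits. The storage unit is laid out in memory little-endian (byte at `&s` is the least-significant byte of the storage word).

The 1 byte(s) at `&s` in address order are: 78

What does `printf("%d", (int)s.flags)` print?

7

[0]=0x78 (little-endian) → word 0x78
mode:1 @ bit 0 → (0x78>>0)&0x1 = 0x0
opcode:1 @ bit 1 → (0x78>>1)&0x1 = 0x0
rsvd:2 @ bit 2 → (0x78>>2)&0x3 = 0x2
flags:4 @ bit 4 → (0x78>>4)&0xf = 0x7  ←
flags signed 4b, MSB=0: value = 7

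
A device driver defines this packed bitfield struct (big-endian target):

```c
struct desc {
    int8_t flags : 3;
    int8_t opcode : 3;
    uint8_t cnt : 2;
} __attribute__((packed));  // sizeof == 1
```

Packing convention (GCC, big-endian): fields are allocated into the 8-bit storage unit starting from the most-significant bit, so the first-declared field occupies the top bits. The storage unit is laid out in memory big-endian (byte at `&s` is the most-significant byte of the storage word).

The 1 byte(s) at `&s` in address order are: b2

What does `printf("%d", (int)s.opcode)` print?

[0]=0xb2 (big-endian) → word 0xb2
flags:3 @ bit 5 → (0xb2>>5)&0x7 = 0x5
opcode:3 @ bit 2 → (0xb2>>2)&0x7 = 0x4  ←
cnt:2 @ bit 0 → (0xb2>>0)&0x3 = 0x2
opcode signed 3b, MSB=1: 4 - 8 = -4

-4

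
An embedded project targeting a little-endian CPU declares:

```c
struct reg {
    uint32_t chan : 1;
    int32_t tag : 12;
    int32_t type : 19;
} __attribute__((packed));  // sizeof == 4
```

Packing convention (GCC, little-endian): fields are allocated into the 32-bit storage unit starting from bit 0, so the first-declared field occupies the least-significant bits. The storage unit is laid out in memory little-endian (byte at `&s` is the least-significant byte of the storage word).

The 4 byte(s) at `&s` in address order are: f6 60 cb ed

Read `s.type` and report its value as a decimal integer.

[0]=0xf6 [1]=0x60 [2]=0xcb [3]=0xed (little-endian) → word 0xedcb60f6
chan:1 @ bit 0 → (0xedcb60f6>>0)&0x1 = 0x0
tag:12 @ bit 1 → (0xedcb60f6>>1)&0xfff = 0x7b
type:19 @ bit 13 → (0xedcb60f6>>13)&0x7ffff = 0x76e5b  ←
type signed 19b, MSB=1: 487003 - 524288 = -37285

-37285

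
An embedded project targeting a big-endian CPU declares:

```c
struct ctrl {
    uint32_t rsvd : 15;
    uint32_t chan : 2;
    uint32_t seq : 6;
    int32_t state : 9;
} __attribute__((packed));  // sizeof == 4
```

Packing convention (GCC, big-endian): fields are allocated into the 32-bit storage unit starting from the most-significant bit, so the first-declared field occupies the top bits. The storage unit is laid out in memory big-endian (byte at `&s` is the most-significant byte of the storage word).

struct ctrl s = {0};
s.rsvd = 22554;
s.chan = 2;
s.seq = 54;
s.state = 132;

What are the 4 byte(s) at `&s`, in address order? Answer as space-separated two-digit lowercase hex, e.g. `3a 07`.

rsvd (15b) val=22554 bits=0x581a at bit 17: 0xb0340000
chan (2b) val=2 bits=0x2 at bit 15: 0xb0350000
seq (6b) val=54 bits=0x36 at bit 9: 0xb0356c00
state (9b) val=132 bits=0x84 at bit 0: 0xb0356c84
word = 0xb0356c84 → big-endian bytes:
  [0]=0xb0  [1]=0x35  [2]=0x6c  [3]=0x84

b0 35 6c 84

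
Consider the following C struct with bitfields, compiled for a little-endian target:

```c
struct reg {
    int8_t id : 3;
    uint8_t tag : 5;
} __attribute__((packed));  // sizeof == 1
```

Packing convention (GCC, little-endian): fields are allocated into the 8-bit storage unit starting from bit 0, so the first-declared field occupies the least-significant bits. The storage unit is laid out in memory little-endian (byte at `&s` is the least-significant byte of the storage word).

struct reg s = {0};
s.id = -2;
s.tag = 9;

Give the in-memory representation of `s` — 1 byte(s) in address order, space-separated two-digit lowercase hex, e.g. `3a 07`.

4e

id:3 = -2 → 0x6 << 0 → word 0x06
tag:5 = 9 → 0x9 << 3 → word 0x4e
word = 0x4e → little-endian bytes:
  [0]=0x4e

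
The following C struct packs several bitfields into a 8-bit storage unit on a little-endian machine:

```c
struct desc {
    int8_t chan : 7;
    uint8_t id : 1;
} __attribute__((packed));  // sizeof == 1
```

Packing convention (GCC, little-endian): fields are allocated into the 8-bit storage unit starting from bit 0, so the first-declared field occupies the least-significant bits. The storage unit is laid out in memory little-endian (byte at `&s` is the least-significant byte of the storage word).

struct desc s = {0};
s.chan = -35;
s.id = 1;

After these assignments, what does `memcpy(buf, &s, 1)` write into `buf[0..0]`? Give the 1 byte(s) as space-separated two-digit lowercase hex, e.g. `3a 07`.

chan:7 = -35 → 0x5d << 0 → word 0x5d
id:1 = 1 → 0x1 << 7 → word 0xdd
word = 0xdd → little-endian bytes:
  [0]=0xdd

dd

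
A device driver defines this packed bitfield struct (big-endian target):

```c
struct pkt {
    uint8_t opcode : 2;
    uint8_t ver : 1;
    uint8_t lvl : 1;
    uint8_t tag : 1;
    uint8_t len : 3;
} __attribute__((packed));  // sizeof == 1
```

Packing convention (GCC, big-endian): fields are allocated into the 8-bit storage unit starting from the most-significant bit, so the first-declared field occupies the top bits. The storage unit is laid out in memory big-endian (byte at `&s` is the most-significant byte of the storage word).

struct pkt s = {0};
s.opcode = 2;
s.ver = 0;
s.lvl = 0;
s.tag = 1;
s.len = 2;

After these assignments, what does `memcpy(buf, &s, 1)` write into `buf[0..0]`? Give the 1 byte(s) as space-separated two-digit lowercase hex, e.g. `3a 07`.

8a

opcode:2 = 2 → 0x2 << 6 → word 0x80
ver:1 = 0 → 0x0 << 5 → word 0x80
lvl:1 = 0 → 0x0 << 4 → word 0x80
tag:1 = 1 → 0x1 << 3 → word 0x88
len:3 = 2 → 0x2 << 0 → word 0x8a
word = 0x8a → big-endian bytes:
  [0]=0x8a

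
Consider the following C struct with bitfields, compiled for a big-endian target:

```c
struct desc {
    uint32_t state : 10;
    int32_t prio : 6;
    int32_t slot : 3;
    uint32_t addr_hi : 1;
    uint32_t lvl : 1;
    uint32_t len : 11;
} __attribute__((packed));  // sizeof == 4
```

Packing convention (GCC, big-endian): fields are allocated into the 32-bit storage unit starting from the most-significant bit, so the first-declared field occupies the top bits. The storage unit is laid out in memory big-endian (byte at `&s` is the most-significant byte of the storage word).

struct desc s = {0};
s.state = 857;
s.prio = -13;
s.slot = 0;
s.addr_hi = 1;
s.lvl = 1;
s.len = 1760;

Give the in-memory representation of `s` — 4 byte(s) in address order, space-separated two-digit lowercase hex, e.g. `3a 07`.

d6 73 1e e0

state (10b) val=857 bits=0x359 at bit 22: 0xd6400000
prio (6b) val=-13 bits=0x33 at bit 16: 0xd6730000
slot (3b) val=0 bits=0x0 at bit 13: 0xd6730000
addr_hi (1b) val=1 bits=0x1 at bit 12: 0xd6731000
lvl (1b) val=1 bits=0x1 at bit 11: 0xd6731800
len (11b) val=1760 bits=0x6e0 at bit 0: 0xd6731ee0
word = 0xd6731ee0 → big-endian bytes:
  [0]=0xd6  [1]=0x73  [2]=0x1e  [3]=0xe0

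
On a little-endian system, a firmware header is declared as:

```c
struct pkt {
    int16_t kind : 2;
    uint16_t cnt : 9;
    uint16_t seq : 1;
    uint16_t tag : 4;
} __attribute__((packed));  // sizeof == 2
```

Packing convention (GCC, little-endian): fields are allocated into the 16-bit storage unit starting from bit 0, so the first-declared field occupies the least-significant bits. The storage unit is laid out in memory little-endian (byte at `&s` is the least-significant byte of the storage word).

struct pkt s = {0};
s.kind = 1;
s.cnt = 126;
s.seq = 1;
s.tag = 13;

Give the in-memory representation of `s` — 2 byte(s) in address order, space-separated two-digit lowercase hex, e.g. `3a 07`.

f9 d9

kind:2 = 1 → 0x1 << 0 → word 0x0001
cnt:9 = 126 → 0x7e << 2 → word 0x01f9
seq:1 = 1 → 0x1 << 11 → word 0x09f9
tag:4 = 13 → 0xd << 12 → word 0xd9f9
word = 0xd9f9 → little-endian bytes:
  [0]=0xf9  [1]=0xd9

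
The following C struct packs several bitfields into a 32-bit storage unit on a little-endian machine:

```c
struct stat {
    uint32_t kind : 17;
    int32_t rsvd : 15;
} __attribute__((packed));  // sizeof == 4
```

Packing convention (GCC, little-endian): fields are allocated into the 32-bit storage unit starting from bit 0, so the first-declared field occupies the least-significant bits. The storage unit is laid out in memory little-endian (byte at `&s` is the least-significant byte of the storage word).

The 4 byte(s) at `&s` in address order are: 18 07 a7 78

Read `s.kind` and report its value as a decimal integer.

67352

[0]=0x18 [1]=0x07 [2]=0xa7 [3]=0x78 (little-endian) → word 0x78a70718
kind:17 @ bit 0 → (0x78a70718>>0)&0x1ffff = 0x10718  ←
rsvd:15 @ bit 17 → (0x78a70718>>17)&0x7fff = 0x3c53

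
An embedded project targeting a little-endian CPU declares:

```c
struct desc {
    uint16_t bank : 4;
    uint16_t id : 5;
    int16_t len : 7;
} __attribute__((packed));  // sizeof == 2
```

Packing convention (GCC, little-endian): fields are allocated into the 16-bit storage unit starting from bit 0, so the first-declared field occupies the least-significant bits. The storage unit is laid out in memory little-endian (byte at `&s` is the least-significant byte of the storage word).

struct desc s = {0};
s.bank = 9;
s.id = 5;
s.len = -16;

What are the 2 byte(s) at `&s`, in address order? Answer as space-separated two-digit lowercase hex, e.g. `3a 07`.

59 e0

bank:4 = 9 → 0x9 << 0 → word 0x0009
id:5 = 5 → 0x5 << 4 → word 0x0059
len:7 = -16 → 0x70 << 9 → word 0xe059
word = 0xe059 → little-endian bytes:
  [0]=0x59  [1]=0xe0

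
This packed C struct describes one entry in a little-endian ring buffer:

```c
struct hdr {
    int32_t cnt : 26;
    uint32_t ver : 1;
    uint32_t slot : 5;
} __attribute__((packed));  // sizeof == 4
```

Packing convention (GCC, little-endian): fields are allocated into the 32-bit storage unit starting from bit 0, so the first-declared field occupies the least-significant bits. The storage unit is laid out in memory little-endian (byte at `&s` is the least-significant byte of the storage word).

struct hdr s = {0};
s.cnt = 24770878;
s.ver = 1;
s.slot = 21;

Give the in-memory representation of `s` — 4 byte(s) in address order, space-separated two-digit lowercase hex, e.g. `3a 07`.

3e f9 79 ad

cnt (26b) val=24770878 bits=0x179f93e at bit 0: 0x0179f93e
ver (1b) val=1 bits=0x1 at bit 26: 0x0579f93e
slot (5b) val=21 bits=0x15 at bit 27: 0xad79f93e
word = 0xad79f93e → little-endian bytes:
  [0]=0x3e  [1]=0xf9  [2]=0x79  [3]=0xad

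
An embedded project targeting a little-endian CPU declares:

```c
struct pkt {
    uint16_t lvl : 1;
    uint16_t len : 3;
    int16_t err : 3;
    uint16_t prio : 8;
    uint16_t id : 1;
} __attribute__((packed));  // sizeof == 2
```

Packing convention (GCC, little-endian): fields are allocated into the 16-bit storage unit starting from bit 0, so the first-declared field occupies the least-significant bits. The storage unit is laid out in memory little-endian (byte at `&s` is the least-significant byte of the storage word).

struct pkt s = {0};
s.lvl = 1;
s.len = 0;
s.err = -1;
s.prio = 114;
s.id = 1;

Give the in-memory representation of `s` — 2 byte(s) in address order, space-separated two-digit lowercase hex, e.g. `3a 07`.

lvl (1b) val=1 bits=0x1 at bit 0: 0x0001
len (3b) val=0 bits=0x0 at bit 1: 0x0001
err (3b) val=-1 bits=0x7 at bit 4: 0x0071
prio (8b) val=114 bits=0x72 at bit 7: 0x3971
id (1b) val=1 bits=0x1 at bit 15: 0xb971
word = 0xb971 → little-endian bytes:
  [0]=0x71  [1]=0xb9

71 b9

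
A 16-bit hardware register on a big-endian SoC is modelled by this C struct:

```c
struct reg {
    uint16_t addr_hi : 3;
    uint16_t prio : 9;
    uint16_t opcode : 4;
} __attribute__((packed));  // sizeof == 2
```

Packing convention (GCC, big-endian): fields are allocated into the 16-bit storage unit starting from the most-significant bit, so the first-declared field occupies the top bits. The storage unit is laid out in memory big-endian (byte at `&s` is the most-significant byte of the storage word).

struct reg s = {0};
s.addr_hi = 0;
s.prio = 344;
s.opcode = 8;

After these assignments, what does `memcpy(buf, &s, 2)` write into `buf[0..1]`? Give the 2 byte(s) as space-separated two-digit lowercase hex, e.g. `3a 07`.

15 88

addr_hi:3 = 0 → 0x0 << 13 → word 0x0000
prio:9 = 344 → 0x158 << 4 → word 0x1580
opcode:4 = 8 → 0x8 << 0 → word 0x1588
word = 0x1588 → big-endian bytes:
  [0]=0x15  [1]=0x88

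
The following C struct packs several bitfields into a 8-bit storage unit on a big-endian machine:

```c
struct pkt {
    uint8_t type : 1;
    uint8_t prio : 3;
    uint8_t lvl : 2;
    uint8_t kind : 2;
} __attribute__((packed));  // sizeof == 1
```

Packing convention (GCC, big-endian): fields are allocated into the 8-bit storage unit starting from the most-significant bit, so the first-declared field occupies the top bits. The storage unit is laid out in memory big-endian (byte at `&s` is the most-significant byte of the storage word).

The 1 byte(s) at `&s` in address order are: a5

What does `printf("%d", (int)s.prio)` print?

2

[0]=0xa5 (big-endian) → word 0xa5
type [7+:1] = (word>>7) & 0x1 = 1
prio [4+:3] = (word>>4) & 0x7 = 2  ←
lvl [2+:2] = (word>>2) & 0x3 = 1
kind [0+:2] = (word>>0) & 0x3 = 1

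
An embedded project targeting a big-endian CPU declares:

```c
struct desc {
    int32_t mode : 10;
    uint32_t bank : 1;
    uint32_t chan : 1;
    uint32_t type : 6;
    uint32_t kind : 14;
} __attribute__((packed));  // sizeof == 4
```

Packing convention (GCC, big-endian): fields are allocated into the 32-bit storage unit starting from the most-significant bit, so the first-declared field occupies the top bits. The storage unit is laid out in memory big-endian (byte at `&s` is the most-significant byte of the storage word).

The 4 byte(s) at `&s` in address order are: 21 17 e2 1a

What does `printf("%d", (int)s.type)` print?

31

[0]=0x21 [1]=0x17 [2]=0xe2 [3]=0x1a (big-endian) → word 0x2117e21a
mode [22+:10] = (word>>22) & 0x3ff = 132
bank [21+:1] = (word>>21) & 0x1 = 0
chan [20+:1] = (word>>20) & 0x1 = 1
type [14+:6] = (word>>14) & 0x3f = 31  ←
kind [0+:14] = (word>>0) & 0x3fff = 8730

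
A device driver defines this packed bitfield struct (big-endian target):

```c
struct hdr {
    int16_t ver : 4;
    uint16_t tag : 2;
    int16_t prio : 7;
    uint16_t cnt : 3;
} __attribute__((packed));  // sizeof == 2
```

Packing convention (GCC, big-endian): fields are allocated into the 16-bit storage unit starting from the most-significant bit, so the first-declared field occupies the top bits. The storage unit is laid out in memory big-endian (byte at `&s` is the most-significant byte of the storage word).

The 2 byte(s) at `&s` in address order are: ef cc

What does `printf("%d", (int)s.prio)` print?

-7

[0]=0xef [1]=0xcc (big-endian) → word 0xefcc
ver:4 @ bit 12 → (0xefcc>>12)&0xf = 0xe
tag:2 @ bit 10 → (0xefcc>>10)&0x3 = 0x3
prio:7 @ bit 3 → (0xefcc>>3)&0x7f = 0x79  ←
cnt:3 @ bit 0 → (0xefcc>>0)&0x7 = 0x4
prio signed 7b, MSB=1: 121 - 128 = -7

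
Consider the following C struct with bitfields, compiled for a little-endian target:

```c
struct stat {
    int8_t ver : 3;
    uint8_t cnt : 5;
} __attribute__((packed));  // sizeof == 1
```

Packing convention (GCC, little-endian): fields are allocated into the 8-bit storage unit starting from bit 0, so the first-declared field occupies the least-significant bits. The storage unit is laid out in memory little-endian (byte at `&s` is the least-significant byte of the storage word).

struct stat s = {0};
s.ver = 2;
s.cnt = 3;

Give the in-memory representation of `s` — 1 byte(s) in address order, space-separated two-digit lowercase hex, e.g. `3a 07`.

ver:3 = 2 → 0x2 << 0 → word 0x02
cnt:5 = 3 → 0x3 << 3 → word 0x1a
word = 0x1a → little-endian bytes:
  [0]=0x1a

1a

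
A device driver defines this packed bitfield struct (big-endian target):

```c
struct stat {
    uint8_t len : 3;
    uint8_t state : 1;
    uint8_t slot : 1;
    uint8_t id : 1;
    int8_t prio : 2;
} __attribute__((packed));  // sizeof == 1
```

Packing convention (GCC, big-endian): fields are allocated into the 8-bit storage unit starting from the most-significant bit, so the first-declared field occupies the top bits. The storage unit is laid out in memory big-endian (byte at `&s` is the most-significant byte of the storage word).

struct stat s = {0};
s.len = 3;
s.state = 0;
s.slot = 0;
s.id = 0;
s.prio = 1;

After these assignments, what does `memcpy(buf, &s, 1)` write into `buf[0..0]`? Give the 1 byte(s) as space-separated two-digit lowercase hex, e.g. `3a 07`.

[5+:3] len=3 & 0x7 = 0x3; word=0x60
[4+:1] state=0 & 0x1 = 0x0; word=0x60
[3+:1] slot=0 & 0x1 = 0x0; word=0x60
[2+:1] id=0 & 0x1 = 0x0; word=0x60
[0+:2] prio=1 & 0x3 = 0x1; word=0x61
word = 0x61 → big-endian bytes:
  [0]=0x61

61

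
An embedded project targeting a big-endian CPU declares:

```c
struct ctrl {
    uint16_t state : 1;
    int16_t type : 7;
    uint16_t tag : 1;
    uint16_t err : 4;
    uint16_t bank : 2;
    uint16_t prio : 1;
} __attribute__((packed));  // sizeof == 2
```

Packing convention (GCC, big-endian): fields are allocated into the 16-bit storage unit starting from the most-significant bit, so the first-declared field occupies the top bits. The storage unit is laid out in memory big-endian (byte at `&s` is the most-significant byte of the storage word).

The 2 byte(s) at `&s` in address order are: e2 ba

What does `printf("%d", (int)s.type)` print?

-30

[0]=0xe2 [1]=0xba (big-endian) → word 0xe2ba
state:1 @ bit 15 → (0xe2ba>>15)&0x1 = 0x1
type:7 @ bit 8 → (0xe2ba>>8)&0x7f = 0x62  ←
tag:1 @ bit 7 → (0xe2ba>>7)&0x1 = 0x1
err:4 @ bit 3 → (0xe2ba>>3)&0xf = 0x7
bank:2 @ bit 1 → (0xe2ba>>1)&0x3 = 0x1
prio:1 @ bit 0 → (0xe2ba>>0)&0x1 = 0x0
type signed 7b, MSB=1: 98 - 128 = -30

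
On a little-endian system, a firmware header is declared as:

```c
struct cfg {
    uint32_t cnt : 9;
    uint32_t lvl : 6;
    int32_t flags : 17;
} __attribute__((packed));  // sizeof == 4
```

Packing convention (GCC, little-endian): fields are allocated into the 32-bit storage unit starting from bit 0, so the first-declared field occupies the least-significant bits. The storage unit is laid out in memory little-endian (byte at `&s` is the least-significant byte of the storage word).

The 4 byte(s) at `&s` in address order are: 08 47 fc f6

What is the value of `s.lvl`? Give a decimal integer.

[0]=0x08 [1]=0x47 [2]=0xfc [3]=0xf6 (little-endian) → word 0xf6fc4708
cnt:9 @ bit 0 → (0xf6fc4708>>0)&0x1ff = 0x108
lvl:6 @ bit 9 → (0xf6fc4708>>9)&0x3f = 0x23  ←
flags:17 @ bit 15 → (0xf6fc4708>>15)&0x1ffff = 0x1edf8

35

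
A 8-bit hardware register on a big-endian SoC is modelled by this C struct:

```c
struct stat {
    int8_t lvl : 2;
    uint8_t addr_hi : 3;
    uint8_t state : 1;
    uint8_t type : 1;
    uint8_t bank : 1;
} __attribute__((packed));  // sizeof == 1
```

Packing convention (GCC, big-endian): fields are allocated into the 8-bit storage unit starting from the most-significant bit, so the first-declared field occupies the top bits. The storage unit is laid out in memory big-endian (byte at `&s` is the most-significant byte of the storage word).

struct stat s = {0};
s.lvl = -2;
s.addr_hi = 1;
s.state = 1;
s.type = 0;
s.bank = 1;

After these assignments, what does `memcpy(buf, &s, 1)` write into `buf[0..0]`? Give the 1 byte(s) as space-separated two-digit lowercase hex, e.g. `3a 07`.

lvl:2 = -2 → 0x2 << 6 → word 0x80
addr_hi:3 = 1 → 0x1 << 3 → word 0x88
state:1 = 1 → 0x1 << 2 → word 0x8c
type:1 = 0 → 0x0 << 1 → word 0x8c
bank:1 = 1 → 0x1 << 0 → word 0x8d
word = 0x8d → big-endian bytes:
  [0]=0x8d

8d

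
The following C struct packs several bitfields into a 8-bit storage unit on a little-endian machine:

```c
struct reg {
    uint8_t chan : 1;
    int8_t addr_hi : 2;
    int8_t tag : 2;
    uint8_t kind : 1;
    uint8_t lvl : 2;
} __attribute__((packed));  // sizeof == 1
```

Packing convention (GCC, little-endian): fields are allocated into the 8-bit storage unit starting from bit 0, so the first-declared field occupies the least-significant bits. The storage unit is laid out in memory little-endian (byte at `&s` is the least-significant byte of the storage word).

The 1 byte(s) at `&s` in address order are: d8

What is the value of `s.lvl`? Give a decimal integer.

[0]=0xd8 (little-endian) → word 0xd8
chan [0+:1] = (word>>0) & 0x1 = 0
addr_hi [1+:2] = (word>>1) & 0x3 = 0
tag [3+:2] = (word>>3) & 0x3 = 3
kind [5+:1] = (word>>5) & 0x1 = 0
lvl [6+:2] = (word>>6) & 0x3 = 3  ←

3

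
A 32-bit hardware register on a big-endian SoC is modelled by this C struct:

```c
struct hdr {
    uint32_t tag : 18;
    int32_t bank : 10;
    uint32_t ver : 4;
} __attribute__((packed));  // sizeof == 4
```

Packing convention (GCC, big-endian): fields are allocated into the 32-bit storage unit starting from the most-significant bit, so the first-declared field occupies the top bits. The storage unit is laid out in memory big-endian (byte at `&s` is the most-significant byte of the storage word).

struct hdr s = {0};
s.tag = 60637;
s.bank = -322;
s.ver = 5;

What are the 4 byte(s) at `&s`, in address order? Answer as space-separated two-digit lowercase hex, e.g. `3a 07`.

tag (18b) val=60637 bits=0xecdd at bit 14: 0x3b374000
bank (10b) val=-322 bits=0x2be at bit 4: 0x3b376be0
ver (4b) val=5 bits=0x5 at bit 0: 0x3b376be5
word = 0x3b376be5 → big-endian bytes:
  [0]=0x3b  [1]=0x37  [2]=0x6b  [3]=0xe5

3b 37 6b e5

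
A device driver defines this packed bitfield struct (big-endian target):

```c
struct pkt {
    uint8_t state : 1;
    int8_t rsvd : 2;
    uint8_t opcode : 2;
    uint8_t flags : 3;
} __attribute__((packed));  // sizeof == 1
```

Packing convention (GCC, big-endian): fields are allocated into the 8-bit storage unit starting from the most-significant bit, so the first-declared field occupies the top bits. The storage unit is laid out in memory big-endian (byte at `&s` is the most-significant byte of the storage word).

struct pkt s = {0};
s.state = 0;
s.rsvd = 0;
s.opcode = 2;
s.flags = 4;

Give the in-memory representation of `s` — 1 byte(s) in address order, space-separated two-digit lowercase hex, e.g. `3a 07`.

[7+:1] state=0 & 0x1 = 0x0; word=0x00
[5+:2] rsvd=0 & 0x3 = 0x0; word=0x00
[3+:2] opcode=2 & 0x3 = 0x2; word=0x10
[0+:3] flags=4 & 0x7 = 0x4; word=0x14
word = 0x14 → big-endian bytes:
  [0]=0x14

14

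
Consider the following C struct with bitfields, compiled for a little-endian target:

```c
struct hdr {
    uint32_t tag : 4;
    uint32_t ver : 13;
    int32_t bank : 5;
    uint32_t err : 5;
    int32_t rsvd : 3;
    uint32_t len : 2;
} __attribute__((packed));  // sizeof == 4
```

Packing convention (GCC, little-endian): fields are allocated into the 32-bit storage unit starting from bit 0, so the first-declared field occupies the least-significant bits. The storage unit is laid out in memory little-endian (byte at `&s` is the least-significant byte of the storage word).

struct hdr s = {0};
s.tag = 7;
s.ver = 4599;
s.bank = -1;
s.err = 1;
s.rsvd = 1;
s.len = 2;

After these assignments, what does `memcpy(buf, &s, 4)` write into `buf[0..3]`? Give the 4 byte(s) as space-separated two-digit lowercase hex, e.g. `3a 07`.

77 1f 7f 88

[0+:4] tag=7 & 0xf = 0x7; word=0x00000007
[4+:13] ver=4599 & 0x1fff = 0x11f7; word=0x00011f77
[17+:5] bank=-1 & 0x1f = 0x1f; word=0x003f1f77
[22+:5] err=1 & 0x1f = 0x1; word=0x007f1f77
[27+:3] rsvd=1 & 0x7 = 0x1; word=0x087f1f77
[30+:2] len=2 & 0x3 = 0x2; word=0x887f1f77
word = 0x887f1f77 → little-endian bytes:
  [0]=0x77  [1]=0x1f  [2]=0x7f  [3]=0x88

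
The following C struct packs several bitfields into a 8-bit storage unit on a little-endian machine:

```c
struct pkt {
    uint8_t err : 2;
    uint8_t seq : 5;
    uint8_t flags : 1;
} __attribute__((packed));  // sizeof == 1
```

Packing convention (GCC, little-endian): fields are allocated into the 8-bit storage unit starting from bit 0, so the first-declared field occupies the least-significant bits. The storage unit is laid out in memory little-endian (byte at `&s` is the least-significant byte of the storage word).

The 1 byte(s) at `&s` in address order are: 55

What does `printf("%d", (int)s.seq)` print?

21

[0]=0x55 (little-endian) → word 0x55
err:2 @ bit 0 → (0x55>>0)&0x3 = 0x1
seq:5 @ bit 2 → (0x55>>2)&0x1f = 0x15  ←
flags:1 @ bit 7 → (0x55>>7)&0x1 = 0x0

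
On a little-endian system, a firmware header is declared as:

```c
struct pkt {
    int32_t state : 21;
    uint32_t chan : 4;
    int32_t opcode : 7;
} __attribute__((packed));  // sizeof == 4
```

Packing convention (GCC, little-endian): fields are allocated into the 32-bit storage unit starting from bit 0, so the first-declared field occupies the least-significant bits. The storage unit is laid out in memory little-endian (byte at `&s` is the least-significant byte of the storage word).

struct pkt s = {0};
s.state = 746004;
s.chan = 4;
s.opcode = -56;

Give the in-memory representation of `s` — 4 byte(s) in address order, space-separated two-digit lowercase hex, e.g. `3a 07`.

[0+:21] state=746004 & 0x1fffff = 0xb6214; word=0x000b6214
[21+:4] chan=4 & 0xf = 0x4; word=0x008b6214
[25+:7] opcode=-56 & 0x7f = 0x48; word=0x908b6214
word = 0x908b6214 → little-endian bytes:
  [0]=0x14  [1]=0x62  [2]=0x8b  [3]=0x90

14 62 8b 90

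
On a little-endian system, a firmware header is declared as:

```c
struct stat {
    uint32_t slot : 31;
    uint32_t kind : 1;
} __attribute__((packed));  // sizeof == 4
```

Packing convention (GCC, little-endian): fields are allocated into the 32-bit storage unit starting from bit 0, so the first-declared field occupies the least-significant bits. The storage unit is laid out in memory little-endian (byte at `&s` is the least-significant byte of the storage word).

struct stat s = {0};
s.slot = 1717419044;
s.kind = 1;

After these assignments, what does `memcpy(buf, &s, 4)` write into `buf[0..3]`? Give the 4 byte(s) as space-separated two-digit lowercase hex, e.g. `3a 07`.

24 bc 5d e6

slot (31b) val=1717419044 bits=0x665dbc24 at bit 0: 0x665dbc24
kind (1b) val=1 bits=0x1 at bit 31: 0xe65dbc24
word = 0xe65dbc24 → little-endian bytes:
  [0]=0x24  [1]=0xbc  [2]=0x5d  [3]=0xe6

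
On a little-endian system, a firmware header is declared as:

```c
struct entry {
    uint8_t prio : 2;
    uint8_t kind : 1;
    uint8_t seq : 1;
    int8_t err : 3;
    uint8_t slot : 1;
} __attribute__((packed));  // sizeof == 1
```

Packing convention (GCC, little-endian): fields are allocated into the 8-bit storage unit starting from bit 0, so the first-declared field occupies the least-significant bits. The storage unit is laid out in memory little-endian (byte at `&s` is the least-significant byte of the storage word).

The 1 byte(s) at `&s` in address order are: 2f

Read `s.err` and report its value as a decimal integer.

2

[0]=0x2f (little-endian) → word 0x2f
prio:2 @ bit 0 → (0x2f>>0)&0x3 = 0x3
kind:1 @ bit 2 → (0x2f>>2)&0x1 = 0x1
seq:1 @ bit 3 → (0x2f>>3)&0x1 = 0x1
err:3 @ bit 4 → (0x2f>>4)&0x7 = 0x2  ←
slot:1 @ bit 7 → (0x2f>>7)&0x1 = 0x0
err signed 3b, MSB=0: value = 2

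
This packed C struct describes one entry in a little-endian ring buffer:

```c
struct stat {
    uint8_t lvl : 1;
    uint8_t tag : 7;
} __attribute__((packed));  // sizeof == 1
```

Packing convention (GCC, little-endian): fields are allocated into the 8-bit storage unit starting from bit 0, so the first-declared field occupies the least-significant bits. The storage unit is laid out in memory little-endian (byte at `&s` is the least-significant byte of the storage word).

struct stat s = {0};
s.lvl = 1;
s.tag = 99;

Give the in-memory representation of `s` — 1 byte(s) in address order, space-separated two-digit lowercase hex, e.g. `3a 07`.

c7

[0+:1] lvl=1 & 0x1 = 0x1; word=0x01
[1+:7] tag=99 & 0x7f = 0x63; word=0xc7
word = 0xc7 → little-endian bytes:
  [0]=0xc7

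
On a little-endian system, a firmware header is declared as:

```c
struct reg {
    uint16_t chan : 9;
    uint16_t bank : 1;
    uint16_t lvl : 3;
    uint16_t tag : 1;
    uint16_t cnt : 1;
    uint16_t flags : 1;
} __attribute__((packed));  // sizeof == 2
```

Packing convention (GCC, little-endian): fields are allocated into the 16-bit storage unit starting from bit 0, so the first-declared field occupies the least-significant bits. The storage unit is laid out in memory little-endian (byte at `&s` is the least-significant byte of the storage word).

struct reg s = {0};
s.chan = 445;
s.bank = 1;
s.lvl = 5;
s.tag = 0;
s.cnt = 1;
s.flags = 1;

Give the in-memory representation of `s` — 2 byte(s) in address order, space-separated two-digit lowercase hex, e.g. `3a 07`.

bd d7

chan (9b) val=445 bits=0x1bd at bit 0: 0x01bd
bank (1b) val=1 bits=0x1 at bit 9: 0x03bd
lvl (3b) val=5 bits=0x5 at bit 10: 0x17bd
tag (1b) val=0 bits=0x0 at bit 13: 0x17bd
cnt (1b) val=1 bits=0x1 at bit 14: 0x57bd
flags (1b) val=1 bits=0x1 at bit 15: 0xd7bd
word = 0xd7bd → little-endian bytes:
  [0]=0xbd  [1]=0xd7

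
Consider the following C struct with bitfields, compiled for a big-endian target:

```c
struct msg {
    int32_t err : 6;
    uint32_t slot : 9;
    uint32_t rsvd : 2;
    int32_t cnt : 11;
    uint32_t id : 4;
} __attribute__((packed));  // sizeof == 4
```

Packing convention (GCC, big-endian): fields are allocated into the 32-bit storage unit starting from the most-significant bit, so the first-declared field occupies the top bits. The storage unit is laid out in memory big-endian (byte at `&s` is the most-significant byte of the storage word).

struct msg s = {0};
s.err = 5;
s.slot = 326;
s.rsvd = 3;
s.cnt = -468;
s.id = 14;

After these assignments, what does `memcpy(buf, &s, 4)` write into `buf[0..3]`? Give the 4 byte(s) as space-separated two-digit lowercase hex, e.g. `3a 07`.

16 8d e2 ce

[26+:6] err=5 & 0x3f = 0x5; word=0x14000000
[17+:9] slot=326 & 0x1ff = 0x146; word=0x168c0000
[15+:2] rsvd=3 & 0x3 = 0x3; word=0x168d8000
[4+:11] cnt=-468 & 0x7ff = 0x62c; word=0x168de2c0
[0+:4] id=14 & 0xf = 0xe; word=0x168de2ce
word = 0x168de2ce → big-endian bytes:
  [0]=0x16  [1]=0x8d  [2]=0xe2  [3]=0xce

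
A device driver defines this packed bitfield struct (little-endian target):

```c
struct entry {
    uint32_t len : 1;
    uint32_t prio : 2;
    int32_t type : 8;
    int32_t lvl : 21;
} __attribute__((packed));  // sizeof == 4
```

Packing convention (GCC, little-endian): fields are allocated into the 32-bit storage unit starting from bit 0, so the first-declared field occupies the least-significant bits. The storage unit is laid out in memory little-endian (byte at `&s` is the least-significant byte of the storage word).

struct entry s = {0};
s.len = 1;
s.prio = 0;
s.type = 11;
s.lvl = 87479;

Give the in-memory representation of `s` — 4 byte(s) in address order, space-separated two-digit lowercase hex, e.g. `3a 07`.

len:1 = 1 → 0x1 << 0 → word 0x00000001
prio:2 = 0 → 0x0 << 1 → word 0x00000001
type:8 = 11 → 0xb << 3 → word 0x00000059
lvl:21 = 87479 → 0x155b7 << 11 → word 0x0aadb859
word = 0x0aadb859 → little-endian bytes:
  [0]=0x59  [1]=0xb8  [2]=0xad  [3]=0x0a

59 b8 ad 0a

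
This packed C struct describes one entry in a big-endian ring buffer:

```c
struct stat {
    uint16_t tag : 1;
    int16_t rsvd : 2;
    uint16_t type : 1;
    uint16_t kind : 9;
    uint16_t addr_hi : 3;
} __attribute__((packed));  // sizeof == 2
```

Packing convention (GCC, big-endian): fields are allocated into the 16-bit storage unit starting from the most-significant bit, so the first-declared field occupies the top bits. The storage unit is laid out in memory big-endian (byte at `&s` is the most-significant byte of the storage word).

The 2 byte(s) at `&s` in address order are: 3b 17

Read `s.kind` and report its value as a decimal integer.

354

[0]=0x3b [1]=0x17 (big-endian) → word 0x3b17
tag [15+:1] = (word>>15) & 0x1 = 0
rsvd [13+:2] = (word>>13) & 0x3 = 1
type [12+:1] = (word>>12) & 0x1 = 1
kind [3+:9] = (word>>3) & 0x1ff = 354  ←
addr_hi [0+:3] = (word>>0) & 0x7 = 7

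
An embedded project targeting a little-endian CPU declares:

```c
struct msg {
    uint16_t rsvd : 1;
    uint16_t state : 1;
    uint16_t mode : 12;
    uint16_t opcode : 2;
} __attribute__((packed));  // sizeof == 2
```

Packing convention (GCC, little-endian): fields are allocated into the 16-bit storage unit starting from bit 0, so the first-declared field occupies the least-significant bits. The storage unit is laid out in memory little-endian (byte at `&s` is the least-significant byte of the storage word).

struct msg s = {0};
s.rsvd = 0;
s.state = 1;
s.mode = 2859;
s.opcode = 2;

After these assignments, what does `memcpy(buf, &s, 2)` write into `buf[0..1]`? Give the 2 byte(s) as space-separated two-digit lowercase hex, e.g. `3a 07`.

rsvd:1 = 0 → 0x0 << 0 → word 0x0000
state:1 = 1 → 0x1 << 1 → word 0x0002
mode:12 = 2859 → 0xb2b << 2 → word 0x2cae
opcode:2 = 2 → 0x2 << 14 → word 0xacae
word = 0xacae → little-endian bytes:
  [0]=0xae  [1]=0xac

ae ac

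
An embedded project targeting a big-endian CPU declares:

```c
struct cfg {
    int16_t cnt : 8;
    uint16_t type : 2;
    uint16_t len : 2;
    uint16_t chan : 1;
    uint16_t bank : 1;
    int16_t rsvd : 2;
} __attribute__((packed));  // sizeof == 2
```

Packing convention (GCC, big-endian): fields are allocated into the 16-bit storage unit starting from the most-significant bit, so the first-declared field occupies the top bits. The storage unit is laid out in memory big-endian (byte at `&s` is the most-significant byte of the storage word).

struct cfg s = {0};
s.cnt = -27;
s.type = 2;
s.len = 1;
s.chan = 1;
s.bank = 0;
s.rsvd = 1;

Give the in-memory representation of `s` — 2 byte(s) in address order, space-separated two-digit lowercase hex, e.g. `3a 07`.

e5 99

[8+:8] cnt=-27 & 0xff = 0xe5; word=0xe500
[6+:2] type=2 & 0x3 = 0x2; word=0xe580
[4+:2] len=1 & 0x3 = 0x1; word=0xe590
[3+:1] chan=1 & 0x1 = 0x1; word=0xe598
[2+:1] bank=0 & 0x1 = 0x0; word=0xe598
[0+:2] rsvd=1 & 0x3 = 0x1; word=0xe599
word = 0xe599 → big-endian bytes:
  [0]=0xe5  [1]=0x99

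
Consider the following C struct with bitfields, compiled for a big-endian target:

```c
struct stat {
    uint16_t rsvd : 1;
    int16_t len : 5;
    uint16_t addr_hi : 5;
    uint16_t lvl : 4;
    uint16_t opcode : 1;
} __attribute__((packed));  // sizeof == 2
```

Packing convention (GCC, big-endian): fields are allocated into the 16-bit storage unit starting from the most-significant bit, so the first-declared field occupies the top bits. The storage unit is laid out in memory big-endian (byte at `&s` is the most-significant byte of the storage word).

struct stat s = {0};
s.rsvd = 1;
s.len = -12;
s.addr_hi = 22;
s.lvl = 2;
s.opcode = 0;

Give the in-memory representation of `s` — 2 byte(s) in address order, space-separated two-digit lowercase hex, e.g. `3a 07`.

d2 c4

rsvd:1 = 1 → 0x1 << 15 → word 0x8000
len:5 = -12 → 0x14 << 10 → word 0xd000
addr_hi:5 = 22 → 0x16 << 5 → word 0xd2c0
lvl:4 = 2 → 0x2 << 1 → word 0xd2c4
opcode:1 = 0 → 0x0 << 0 → word 0xd2c4
word = 0xd2c4 → big-endian bytes:
  [0]=0xd2  [1]=0xc4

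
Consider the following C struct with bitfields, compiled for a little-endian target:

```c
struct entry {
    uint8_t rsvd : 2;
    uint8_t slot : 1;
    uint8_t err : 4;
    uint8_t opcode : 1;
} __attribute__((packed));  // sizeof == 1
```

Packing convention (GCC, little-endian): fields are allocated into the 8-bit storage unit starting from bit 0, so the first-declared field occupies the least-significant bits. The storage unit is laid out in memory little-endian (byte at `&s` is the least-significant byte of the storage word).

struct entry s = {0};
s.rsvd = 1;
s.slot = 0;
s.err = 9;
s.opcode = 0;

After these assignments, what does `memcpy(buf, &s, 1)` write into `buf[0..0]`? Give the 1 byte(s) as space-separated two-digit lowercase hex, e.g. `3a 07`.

rsvd (2b) val=1 bits=0x1 at bit 0: 0x01
slot (1b) val=0 bits=0x0 at bit 2: 0x01
err (4b) val=9 bits=0x9 at bit 3: 0x49
opcode (1b) val=0 bits=0x0 at bit 7: 0x49
word = 0x49 → little-endian bytes:
  [0]=0x49

49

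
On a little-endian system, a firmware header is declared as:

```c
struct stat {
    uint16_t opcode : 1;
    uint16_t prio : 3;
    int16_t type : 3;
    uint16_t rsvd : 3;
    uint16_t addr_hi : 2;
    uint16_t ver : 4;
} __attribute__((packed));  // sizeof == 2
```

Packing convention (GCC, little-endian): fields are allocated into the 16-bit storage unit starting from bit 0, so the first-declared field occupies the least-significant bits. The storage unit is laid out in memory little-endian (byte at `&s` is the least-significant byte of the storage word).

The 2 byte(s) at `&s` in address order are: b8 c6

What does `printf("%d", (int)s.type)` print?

[0]=0xb8 [1]=0xc6 (little-endian) → word 0xc6b8
opcode:1 @ bit 0 → (0xc6b8>>0)&0x1 = 0x0
prio:3 @ bit 1 → (0xc6b8>>1)&0x7 = 0x4
type:3 @ bit 4 → (0xc6b8>>4)&0x7 = 0x3  ←
rsvd:3 @ bit 7 → (0xc6b8>>7)&0x7 = 0x5
addr_hi:2 @ bit 10 → (0xc6b8>>10)&0x3 = 0x1
ver:4 @ bit 12 → (0xc6b8>>12)&0xf = 0xc
type signed 3b, MSB=0: value = 3

3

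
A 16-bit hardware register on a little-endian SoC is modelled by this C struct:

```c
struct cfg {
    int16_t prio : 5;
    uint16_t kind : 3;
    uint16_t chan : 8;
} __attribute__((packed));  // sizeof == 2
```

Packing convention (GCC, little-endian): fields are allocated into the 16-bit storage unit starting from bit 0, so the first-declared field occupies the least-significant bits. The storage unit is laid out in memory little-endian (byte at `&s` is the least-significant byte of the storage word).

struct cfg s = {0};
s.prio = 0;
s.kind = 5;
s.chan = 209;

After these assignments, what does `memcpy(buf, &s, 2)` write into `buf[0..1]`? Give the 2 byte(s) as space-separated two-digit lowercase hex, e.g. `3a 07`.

prio:5 = 0 → 0x0 << 0 → word 0x0000
kind:3 = 5 → 0x5 << 5 → word 0x00a0
chan:8 = 209 → 0xd1 << 8 → word 0xd1a0
word = 0xd1a0 → little-endian bytes:
  [0]=0xa0  [1]=0xd1

a0 d1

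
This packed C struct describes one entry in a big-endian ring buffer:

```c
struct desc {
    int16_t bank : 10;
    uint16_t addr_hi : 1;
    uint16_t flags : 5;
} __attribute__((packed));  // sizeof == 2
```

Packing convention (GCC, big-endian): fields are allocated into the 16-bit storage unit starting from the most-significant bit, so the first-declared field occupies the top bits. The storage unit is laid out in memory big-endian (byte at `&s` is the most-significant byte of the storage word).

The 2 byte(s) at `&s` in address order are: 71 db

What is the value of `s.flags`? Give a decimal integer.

27

[0]=0x71 [1]=0xdb (big-endian) → word 0x71db
bank:10 @ bit 6 → (0x71db>>6)&0x3ff = 0x1c7
addr_hi:1 @ bit 5 → (0x71db>>5)&0x1 = 0x0
flags:5 @ bit 0 → (0x71db>>0)&0x1f = 0x1b  ←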